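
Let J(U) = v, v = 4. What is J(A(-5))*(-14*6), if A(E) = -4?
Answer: -336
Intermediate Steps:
J(U) = 4
J(A(-5))*(-14*6) = 4*(-14*6) = 4*(-84) = -336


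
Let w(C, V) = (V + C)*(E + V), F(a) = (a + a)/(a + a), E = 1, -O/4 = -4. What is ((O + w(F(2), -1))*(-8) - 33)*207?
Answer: -33327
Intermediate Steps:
O = 16 (O = -4*(-4) = 16)
F(a) = 1 (F(a) = (2*a)/((2*a)) = (2*a)*(1/(2*a)) = 1)
w(C, V) = (1 + V)*(C + V) (w(C, V) = (V + C)*(1 + V) = (C + V)*(1 + V) = (1 + V)*(C + V))
((O + w(F(2), -1))*(-8) - 33)*207 = ((16 + (1 - 1 + (-1)² + 1*(-1)))*(-8) - 33)*207 = ((16 + (1 - 1 + 1 - 1))*(-8) - 33)*207 = ((16 + 0)*(-8) - 33)*207 = (16*(-8) - 33)*207 = (-128 - 33)*207 = -161*207 = -33327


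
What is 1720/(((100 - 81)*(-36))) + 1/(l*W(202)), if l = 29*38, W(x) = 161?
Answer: -4015331/1596798 ≈ -2.5146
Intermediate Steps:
l = 1102
1720/(((100 - 81)*(-36))) + 1/(l*W(202)) = 1720/(((100 - 81)*(-36))) + 1/(1102*161) = 1720/((19*(-36))) + (1/1102)*(1/161) = 1720/(-684) + 1/177422 = 1720*(-1/684) + 1/177422 = -430/171 + 1/177422 = -4015331/1596798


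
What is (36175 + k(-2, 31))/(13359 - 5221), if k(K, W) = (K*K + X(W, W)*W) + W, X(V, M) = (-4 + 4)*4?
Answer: 18105/4069 ≈ 4.4495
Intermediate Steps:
X(V, M) = 0 (X(V, M) = 0*4 = 0)
k(K, W) = W + K**2 (k(K, W) = (K*K + 0*W) + W = (K**2 + 0) + W = K**2 + W = W + K**2)
(36175 + k(-2, 31))/(13359 - 5221) = (36175 + (31 + (-2)**2))/(13359 - 5221) = (36175 + (31 + 4))/8138 = (36175 + 35)*(1/8138) = 36210*(1/8138) = 18105/4069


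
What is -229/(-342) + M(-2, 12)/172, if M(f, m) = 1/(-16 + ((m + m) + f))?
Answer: 39445/58824 ≈ 0.67056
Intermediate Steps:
M(f, m) = 1/(-16 + f + 2*m) (M(f, m) = 1/(-16 + (2*m + f)) = 1/(-16 + (f + 2*m)) = 1/(-16 + f + 2*m))
-229/(-342) + M(-2, 12)/172 = -229/(-342) + 1/(-16 - 2 + 2*12*172) = -229*(-1/342) + (1/172)/(-16 - 2 + 24) = 229/342 + (1/172)/6 = 229/342 + (⅙)*(1/172) = 229/342 + 1/1032 = 39445/58824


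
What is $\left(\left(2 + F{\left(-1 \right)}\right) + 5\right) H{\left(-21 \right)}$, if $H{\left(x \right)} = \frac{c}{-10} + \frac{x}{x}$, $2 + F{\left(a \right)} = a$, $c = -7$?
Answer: $\frac{34}{5} \approx 6.8$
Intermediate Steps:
$F{\left(a \right)} = -2 + a$
$H{\left(x \right)} = \frac{17}{10}$ ($H{\left(x \right)} = - \frac{7}{-10} + \frac{x}{x} = \left(-7\right) \left(- \frac{1}{10}\right) + 1 = \frac{7}{10} + 1 = \frac{17}{10}$)
$\left(\left(2 + F{\left(-1 \right)}\right) + 5\right) H{\left(-21 \right)} = \left(\left(2 - 3\right) + 5\right) \frac{17}{10} = \left(-1 + 5\right) \frac{17}{10} = 4 \cdot \frac{17}{10} = \frac{34}{5}$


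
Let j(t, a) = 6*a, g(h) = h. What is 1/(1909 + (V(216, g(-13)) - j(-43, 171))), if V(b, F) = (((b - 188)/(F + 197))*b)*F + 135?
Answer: 23/13586 ≈ 0.0016929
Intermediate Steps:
V(b, F) = 135 + F*b*(-188 + b)/(197 + F) (V(b, F) = (((-188 + b)/(197 + F))*b)*F + 135 = (b*(-188 + b)/(197 + F))*F + 135 = F*b*(-188 + b)/(197 + F) + 135 = 135 + F*b*(-188 + b)/(197 + F))
1/(1909 + (V(216, g(-13)) - j(-43, 171))) = 1/(1909 + ((26595 + 135*(-13) - 13*216² - 188*(-13)*216)/(197 - 13) - 6*171)) = 1/(1909 + ((26595 - 1755 - 13*46656 + 527904)/184 - 1*1026)) = 1/(1909 + ((26595 - 1755 - 606528 + 527904)/184 - 1026)) = 1/(1909 + ((1/184)*(-53784) - 1026)) = 1/(1909 + (-6723/23 - 1026)) = 1/(1909 - 30321/23) = 1/(13586/23) = 23/13586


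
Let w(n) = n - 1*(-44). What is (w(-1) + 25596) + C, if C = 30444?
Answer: 56083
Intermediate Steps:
w(n) = 44 + n (w(n) = n + 44 = 44 + n)
(w(-1) + 25596) + C = ((44 - 1) + 25596) + 30444 = (43 + 25596) + 30444 = 25639 + 30444 = 56083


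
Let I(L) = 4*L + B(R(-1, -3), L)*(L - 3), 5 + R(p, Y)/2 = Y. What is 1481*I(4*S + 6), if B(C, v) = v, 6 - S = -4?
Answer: 3201922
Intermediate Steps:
S = 10 (S = 6 - 1*(-4) = 6 + 4 = 10)
R(p, Y) = -10 + 2*Y
I(L) = 4*L + L*(-3 + L) (I(L) = 4*L + L*(L - 3) = 4*L + L*(-3 + L))
1481*I(4*S + 6) = 1481*((4*10 + 6)*(1 + (4*10 + 6))) = 1481*((40 + 6)*(1 + (40 + 6))) = 1481*(46*(1 + 46)) = 1481*(46*47) = 1481*2162 = 3201922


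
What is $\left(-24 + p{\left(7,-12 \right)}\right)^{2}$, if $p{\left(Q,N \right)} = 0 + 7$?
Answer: $289$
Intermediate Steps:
$p{\left(Q,N \right)} = 7$
$\left(-24 + p{\left(7,-12 \right)}\right)^{2} = \left(-24 + 7\right)^{2} = \left(-17\right)^{2} = 289$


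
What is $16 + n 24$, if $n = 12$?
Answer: $304$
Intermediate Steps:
$16 + n 24 = 16 + 12 \cdot 24 = 16 + 288 = 304$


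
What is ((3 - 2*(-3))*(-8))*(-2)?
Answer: 144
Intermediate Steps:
((3 - 2*(-3))*(-8))*(-2) = ((3 + 6)*(-8))*(-2) = (9*(-8))*(-2) = -72*(-2) = 144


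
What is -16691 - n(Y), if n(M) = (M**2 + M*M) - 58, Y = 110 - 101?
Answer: -16795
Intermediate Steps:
Y = 9
n(M) = -58 + 2*M**2 (n(M) = (M**2 + M**2) - 58 = 2*M**2 - 58 = -58 + 2*M**2)
-16691 - n(Y) = -16691 - (-58 + 2*9**2) = -16691 - (-58 + 2*81) = -16691 - (-58 + 162) = -16691 - 1*104 = -16691 - 104 = -16795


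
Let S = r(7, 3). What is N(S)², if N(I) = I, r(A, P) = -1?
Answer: 1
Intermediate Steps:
S = -1
N(S)² = (-1)² = 1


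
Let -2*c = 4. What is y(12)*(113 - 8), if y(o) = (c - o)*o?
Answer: -17640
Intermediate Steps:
c = -2 (c = -½*4 = -2)
y(o) = o*(-2 - o) (y(o) = (-2 - o)*o = o*(-2 - o))
y(12)*(113 - 8) = (-1*12*(2 + 12))*(113 - 8) = -1*12*14*105 = -168*105 = -17640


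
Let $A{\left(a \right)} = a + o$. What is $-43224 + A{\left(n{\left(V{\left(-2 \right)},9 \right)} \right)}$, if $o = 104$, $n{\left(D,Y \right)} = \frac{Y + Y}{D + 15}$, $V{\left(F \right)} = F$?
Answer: $- \frac{560542}{13} \approx -43119.0$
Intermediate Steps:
$n{\left(D,Y \right)} = \frac{2 Y}{15 + D}$
$A{\left(a \right)} = 104 + a$ ($A{\left(a \right)} = a + 104 = 104 + a$)
$-43224 + A{\left(n{\left(V{\left(-2 \right)},9 \right)} \right)} = -43224 + \left(104 + 2 \cdot 9 \frac{1}{15 - 2}\right) = -43224 + \left(104 + 2 \cdot 9 \cdot \frac{1}{13}\right) = -43224 + \left(104 + \frac{18}{13}\right) = -43224 + \frac{1370}{13} = - \frac{560542}{13}$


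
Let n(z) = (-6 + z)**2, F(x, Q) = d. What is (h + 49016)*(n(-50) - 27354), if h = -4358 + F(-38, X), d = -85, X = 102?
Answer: -1079468914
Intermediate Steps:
F(x, Q) = -85
h = -4443 (h = -4358 - 85 = -4443)
(h + 49016)*(n(-50) - 27354) = (-4443 + 49016)*((-6 - 50)**2 - 27354) = 44573*((-56)**2 - 27354) = 44573*(3136 - 27354) = 44573*(-24218) = -1079468914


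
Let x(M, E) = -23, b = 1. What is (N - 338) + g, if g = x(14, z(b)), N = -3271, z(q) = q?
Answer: -3632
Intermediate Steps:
g = -23
(N - 338) + g = (-3271 - 338) - 23 = -3609 - 23 = -3632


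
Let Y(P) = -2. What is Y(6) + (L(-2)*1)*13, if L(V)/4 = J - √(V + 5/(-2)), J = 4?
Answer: 206 - 78*I*√2 ≈ 206.0 - 110.31*I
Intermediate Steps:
L(V) = 16 - 4*√(-5/2 + V) (L(V) = 4*(4 - √(V + 5/(-2))) = 4*(4 - √(V + 5*(-½))) = 4*(4 - √(V - 5/2)) = 4*(4 - √(-5/2 + V)) = 16 - 4*√(-5/2 + V))
Y(6) + (L(-2)*1)*13 = -2 + ((16 - 2*√(-10 + 4*(-2)))*1)*13 = -2 + ((16 - 2*√(-10 - 8))*1)*13 = -2 + ((16 - 6*I*√2)*1)*13 = -2 + (16 - 6*I*√2)*13 = -2 + (208 - 78*I*√2) = 206 - 78*I*√2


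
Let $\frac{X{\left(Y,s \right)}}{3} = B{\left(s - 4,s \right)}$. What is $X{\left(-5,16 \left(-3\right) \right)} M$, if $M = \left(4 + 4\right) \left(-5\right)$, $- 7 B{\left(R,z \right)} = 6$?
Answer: $\frac{720}{7} \approx 102.86$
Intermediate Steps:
$B{\left(R,z \right)} = - \frac{6}{7}$ ($B{\left(R,z \right)} = \left(- \frac{1}{7}\right) 6 = - \frac{6}{7}$)
$X{\left(Y,s \right)} = - \frac{18}{7}$ ($X{\left(Y,s \right)} = 3 \left(- \frac{6}{7}\right) = - \frac{18}{7}$)
$M = -40$ ($M = 8 \left(-5\right) = -40$)
$X{\left(-5,16 \left(-3\right) \right)} M = \left(- \frac{18}{7}\right) \left(-40\right) = \frac{720}{7}$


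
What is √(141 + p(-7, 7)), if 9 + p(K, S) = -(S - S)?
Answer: 2*√33 ≈ 11.489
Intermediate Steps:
p(K, S) = -9 (p(K, S) = -9 - (S - S) = -9 - 1*0 = -9 + 0 = -9)
√(141 + p(-7, 7)) = √(141 - 9) = √132 = 2*√33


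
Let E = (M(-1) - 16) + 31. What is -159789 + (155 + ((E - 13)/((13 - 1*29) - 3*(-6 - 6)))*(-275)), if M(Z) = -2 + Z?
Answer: -638481/4 ≈ -1.5962e+5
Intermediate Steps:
E = 12 (E = ((-2 - 1) - 16) + 31 = (-3 - 16) + 31 = -19 + 31 = 12)
-159789 + (155 + ((E - 13)/((13 - 1*29) - 3*(-6 - 6)))*(-275)) = -159789 + (155 + ((12 - 13)/((13 - 1*29) - 3*(-6 - 6)))*(-275)) = -159789 + (155 - 1/((13 - 29) - 3*(-12))*(-275)) = -159789 + (155 - 1/(-16 + 36)*(-275)) = -159789 + (155 - 1/20*(-275)) = -159789 + (155 + 55/4) = -159789 + 675/4 = -638481/4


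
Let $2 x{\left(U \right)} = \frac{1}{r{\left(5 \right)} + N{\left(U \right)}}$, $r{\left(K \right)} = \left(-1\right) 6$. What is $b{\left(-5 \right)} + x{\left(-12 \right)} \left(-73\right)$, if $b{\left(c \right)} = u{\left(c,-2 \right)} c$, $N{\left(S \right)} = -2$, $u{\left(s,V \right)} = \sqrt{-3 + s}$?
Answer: $\frac{73}{16} - 10 i \sqrt{2} \approx 4.5625 - 14.142 i$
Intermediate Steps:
$r{\left(K \right)} = -6$
$b{\left(c \right)} = c \sqrt{-3 + c}$ ($b{\left(c \right)} = \sqrt{-3 + c} c = c \sqrt{-3 + c}$)
$x{\left(U \right)} = - \frac{1}{16}$ ($x{\left(U \right)} = \frac{1}{2 \left(-6 - 2\right)} = \frac{1}{2 \left(-8\right)} = \frac{1}{2} \left(- \frac{1}{8}\right) = - \frac{1}{16}$)
$b{\left(-5 \right)} + x{\left(-12 \right)} \left(-73\right) = - 5 \sqrt{-3 - 5} - - \frac{73}{16} = - 5 \sqrt{-8} + \frac{73}{16} = - 5 \cdot 2 i \sqrt{2} + \frac{73}{16} = - 10 i \sqrt{2} + \frac{73}{16} = \frac{73}{16} - 10 i \sqrt{2}$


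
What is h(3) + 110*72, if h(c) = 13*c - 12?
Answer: 7947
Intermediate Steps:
h(c) = -12 + 13*c
h(3) + 110*72 = (-12 + 13*3) + 110*72 = (-12 + 39) + 7920 = 27 + 7920 = 7947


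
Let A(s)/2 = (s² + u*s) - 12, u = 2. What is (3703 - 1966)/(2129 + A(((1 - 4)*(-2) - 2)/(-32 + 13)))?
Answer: 209019/253211 ≈ 0.82547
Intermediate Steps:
A(s) = -24 + 2*s² + 4*s (A(s) = 2*((s² + 2*s) - 12) = 2*(-12 + s² + 2*s) = -24 + 2*s² + 4*s)
(3703 - 1966)/(2129 + A(((1 - 4)*(-2) - 2)/(-32 + 13))) = (3703 - 1966)/(2129 + (-24 + 2*(((1 - 4)*(-2) - 2)/(-32 + 13))² + 4*(((1 - 4)*(-2) - 2)/(-32 + 13)))) = 1737/(2129 + (-24 + 2*((-3*(-2) - 2)/(-19))² + 4*((-3*(-2) - 2)/(-19)))) = 1737/(2129 + (-24 + 2*((6 - 2)*(-1/19))² + 4*((6 - 2)*(-1/19)))) = 1737/(2129 + (-24 + 2*(4*(-1/19))² + 4*(4*(-1/19)))) = 1737/(2129 + (-24 + 2*(-4/19)² + 4*(-4/19))) = 1737/(2129 + (-24 + 2*(16/361) - 16/19)) = 1737/(2129 + (-24 + 32/361 - 16/19)) = 1737/(2129 - 8936/361) = 1737/(759633/361) = 1737*(361/759633) = 209019/253211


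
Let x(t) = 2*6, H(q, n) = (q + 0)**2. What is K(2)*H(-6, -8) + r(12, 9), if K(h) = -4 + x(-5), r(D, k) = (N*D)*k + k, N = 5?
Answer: 837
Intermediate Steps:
H(q, n) = q**2
x(t) = 12
r(D, k) = k + 5*D*k (r(D, k) = (5*D)*k + k = 5*D*k + k = k + 5*D*k)
K(h) = 8 (K(h) = -4 + 12 = 8)
K(2)*H(-6, -8) + r(12, 9) = 8*(-6)**2 + 9*(1 + 5*12) = 8*36 + 9*(1 + 60) = 288 + 9*61 = 288 + 549 = 837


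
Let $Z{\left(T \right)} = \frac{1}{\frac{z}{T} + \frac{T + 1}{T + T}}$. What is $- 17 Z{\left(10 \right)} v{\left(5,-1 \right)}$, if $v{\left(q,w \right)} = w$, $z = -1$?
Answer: $\frac{340}{9} \approx 37.778$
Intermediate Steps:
$Z{\left(T \right)} = \frac{1}{- \frac{1}{T} + \frac{1 + T}{2 T}}$ ($Z{\left(T \right)} = \frac{1}{- \frac{1}{T} + \frac{T + 1}{T + T}} = \frac{1}{- \frac{1}{T} + \frac{1 + T}{2 T}}$)
$- 17 Z{\left(10 \right)} v{\left(5,-1 \right)} = - 17 \cdot 2 \cdot 10 \frac{1}{-1 + 10} \left(-1\right) = - 17 \cdot 2 \cdot 10 \cdot \frac{1}{9} \left(-1\right) = \left(-17\right) \frac{20}{9} \left(-1\right) = \left(- \frac{340}{9}\right) \left(-1\right) = \frac{340}{9}$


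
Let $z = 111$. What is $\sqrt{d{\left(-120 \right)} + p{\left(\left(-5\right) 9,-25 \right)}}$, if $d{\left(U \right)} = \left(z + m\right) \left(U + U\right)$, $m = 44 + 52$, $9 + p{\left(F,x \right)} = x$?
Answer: $i \sqrt{49714} \approx 222.97 i$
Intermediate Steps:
$p{\left(F,x \right)} = -9 + x$
$m = 96$
$d{\left(U \right)} = 414 U$ ($d{\left(U \right)} = \left(111 + 96\right) \left(U + U\right) = 207 \cdot 2 U = 414 U$)
$\sqrt{d{\left(-120 \right)} + p{\left(\left(-5\right) 9,-25 \right)}} = \sqrt{414 \left(-120\right) - 34} = \sqrt{-49680 - 34} = \sqrt{-49714} = i \sqrt{49714}$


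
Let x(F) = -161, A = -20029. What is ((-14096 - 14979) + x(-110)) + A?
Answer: -49265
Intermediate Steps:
((-14096 - 14979) + x(-110)) + A = ((-14096 - 14979) - 161) - 20029 = (-29075 - 161) - 20029 = -29236 - 20029 = -49265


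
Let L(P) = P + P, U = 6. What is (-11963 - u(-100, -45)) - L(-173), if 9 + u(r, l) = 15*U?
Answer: -11698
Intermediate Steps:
u(r, l) = 81 (u(r, l) = -9 + 15*6 = -9 + 90 = 81)
L(P) = 2*P
(-11963 - u(-100, -45)) - L(-173) = (-11963 - 1*81) - 2*(-173) = (-11963 - 81) - 1*(-346) = -12044 + 346 = -11698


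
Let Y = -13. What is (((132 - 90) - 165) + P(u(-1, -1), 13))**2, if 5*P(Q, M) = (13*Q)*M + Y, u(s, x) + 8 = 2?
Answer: 2696164/25 ≈ 1.0785e+5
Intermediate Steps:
u(s, x) = -6 (u(s, x) = -8 + 2 = -6)
P(Q, M) = -13/5 + 13*M*Q/5 (P(Q, M) = ((13*Q)*M - 13)/5 = (13*M*Q - 13)/5 = (-13 + 13*M*Q)/5 = -13/5 + 13*M*Q/5)
(((132 - 90) - 165) + P(u(-1, -1), 13))**2 = (((132 - 90) - 165) + (-13/5 + (13/5)*13*(-6)))**2 = ((42 - 165) + (-13/5 - 1014/5))**2 = (-123 - 1027/5)**2 = (-1642/5)**2 = 2696164/25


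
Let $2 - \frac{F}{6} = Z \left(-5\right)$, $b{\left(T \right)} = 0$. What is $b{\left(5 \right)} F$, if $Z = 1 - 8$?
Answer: $0$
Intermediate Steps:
$Z = -7$ ($Z = 1 - 8 = -7$)
$F = -198$ ($F = 12 - 6 \left(\left(-7\right) \left(-5\right)\right) = 12 - 210 = -198$)
$b{\left(5 \right)} F = 0 \left(-198\right) = 0$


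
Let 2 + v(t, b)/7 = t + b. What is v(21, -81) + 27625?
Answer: 27191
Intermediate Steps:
v(t, b) = -14 + 7*b + 7*t (v(t, b) = -14 + 7*(t + b) = -14 + 7*(b + t) = -14 + (7*b + 7*t) = -14 + 7*b + 7*t)
v(21, -81) + 27625 = (-14 + 7*(-81) + 7*21) + 27625 = (-14 - 567 + 147) + 27625 = -434 + 27625 = 27191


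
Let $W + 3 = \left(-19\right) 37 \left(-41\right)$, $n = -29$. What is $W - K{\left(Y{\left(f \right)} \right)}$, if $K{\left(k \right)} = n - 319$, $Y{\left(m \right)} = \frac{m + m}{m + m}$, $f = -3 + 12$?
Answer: $29168$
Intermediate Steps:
$f = 9$
$Y{\left(m \right)} = 1$ ($Y{\left(m \right)} = \frac{2 m}{2 m} = 2 m \frac{1}{2 m} = 1$)
$K{\left(k \right)} = -348$ ($K{\left(k \right)} = -29 - 319 = -348$)
$W = 28820$ ($W = -3 + \left(-19\right) 37 \left(-41\right) = -3 - -28823 = -3 + 28823 = 28820$)
$W - K{\left(Y{\left(f \right)} \right)} = 28820 - -348 = 28820 + 348 = 29168$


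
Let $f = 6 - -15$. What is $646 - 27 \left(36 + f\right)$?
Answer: $-893$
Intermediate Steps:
$f = 21$ ($f = 6 + 15 = 21$)
$646 - 27 \left(36 + f\right) = 646 - 27 \left(36 + 21\right) = 646 - 27 \cdot 57 = 646 - 1539 = -893$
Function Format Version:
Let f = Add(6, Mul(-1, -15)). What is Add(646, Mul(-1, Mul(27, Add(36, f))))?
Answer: -893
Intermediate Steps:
f = 21 (f = Add(6, 15) = 21)
Add(646, Mul(-1, Mul(27, Add(36, f)))) = Add(646, Mul(-1, Mul(27, Add(36, 21)))) = Add(646, Mul(-1, Mul(27, 57))) = Add(646, Mul(-1, 1539)) = Add(646, -1539) = -893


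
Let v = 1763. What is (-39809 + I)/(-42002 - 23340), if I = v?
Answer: 19023/32671 ≈ 0.58226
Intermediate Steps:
I = 1763
(-39809 + I)/(-42002 - 23340) = (-39809 + 1763)/(-42002 - 23340) = -38046/(-65342) = -38046*(-1/65342) = 19023/32671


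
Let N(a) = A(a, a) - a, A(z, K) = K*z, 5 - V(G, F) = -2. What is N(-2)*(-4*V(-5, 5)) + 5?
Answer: -163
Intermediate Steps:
V(G, F) = 7 (V(G, F) = 5 - 1*(-2) = 5 + 2 = 7)
N(a) = a² - a (N(a) = a*a - a = a² - a)
N(-2)*(-4*V(-5, 5)) + 5 = (-2*(-1 - 2))*(-4*7) + 5 = -2*(-3)*(-28) + 5 = 6*(-28) + 5 = -168 + 5 = -163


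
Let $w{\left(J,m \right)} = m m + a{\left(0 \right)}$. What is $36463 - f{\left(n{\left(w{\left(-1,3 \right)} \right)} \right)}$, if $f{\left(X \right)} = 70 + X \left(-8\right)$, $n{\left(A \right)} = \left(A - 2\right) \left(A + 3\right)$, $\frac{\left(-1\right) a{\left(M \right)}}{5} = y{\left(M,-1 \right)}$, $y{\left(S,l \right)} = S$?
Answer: $37065$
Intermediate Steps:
$a{\left(M \right)} = - 5 M$
$w{\left(J,m \right)} = m^{2}$ ($w{\left(J,m \right)} = m m - 0 = m^{2} + 0 = m^{2}$)
$n{\left(A \right)} = \left(-2 + A\right) \left(3 + A\right)$
$f{\left(X \right)} = 70 - 8 X$
$36463 - f{\left(n{\left(w{\left(-1,3 \right)} \right)} \right)} = 36463 - \left(70 - 8 \left(-6 + 3^{2} + \left(3^{2}\right)^{2}\right)\right) = 36463 - \left(70 - 8 \left(-6 + 9 + 9^{2}\right)\right) = 36463 - \left(70 - 8 \left(-6 + 9 + 81\right)\right) = 36463 - \left(70 - 672\right) = 36463 - -602 = 36463 + 602 = 37065$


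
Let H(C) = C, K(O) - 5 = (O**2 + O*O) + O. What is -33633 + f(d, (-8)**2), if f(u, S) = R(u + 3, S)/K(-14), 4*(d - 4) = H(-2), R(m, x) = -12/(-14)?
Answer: -90170067/2681 ≈ -33633.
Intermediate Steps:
R(m, x) = 6/7 (R(m, x) = -12*(-1/14) = 6/7)
K(O) = 5 + O + 2*O**2 (K(O) = 5 + ((O**2 + O*O) + O) = 5 + ((O**2 + O**2) + O) = 5 + (2*O**2 + O) = 5 + (O + 2*O**2) = 5 + O + 2*O**2)
d = 7/2 (d = 4 + (1/4)*(-2) = 4 - 1/2 = 7/2 ≈ 3.5000)
f(u, S) = 6/2681 (f(u, S) = 6/(7*(5 - 14 + 2*(-14)**2)) = 6/(7*(5 - 14 + 2*196)) = 6/(7*(5 - 14 + 392)) = (6/7)/383 = (6/7)*(1/383) = 6/2681)
-33633 + f(d, (-8)**2) = -33633 + 6/2681 = -90170067/2681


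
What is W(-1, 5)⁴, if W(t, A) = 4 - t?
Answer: 625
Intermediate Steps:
W(-1, 5)⁴ = (4 - 1*(-1))⁴ = (4 + 1)⁴ = 5⁴ = 625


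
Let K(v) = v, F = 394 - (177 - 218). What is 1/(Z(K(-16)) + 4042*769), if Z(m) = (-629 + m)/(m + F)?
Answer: 419/1302376217 ≈ 3.2172e-7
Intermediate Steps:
F = 435 (F = 394 - 1*(-41) = 394 + 41 = 435)
Z(m) = (-629 + m)/(435 + m) (Z(m) = (-629 + m)/(m + 435) = (-629 + m)/(435 + m))
1/(Z(K(-16)) + 4042*769) = 1/((-629 - 16)/(435 - 16) + 4042*769) = 1/(-645/419 + 3108298) = 1/(1302376217/419) = 419/1302376217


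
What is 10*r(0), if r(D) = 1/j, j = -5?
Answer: -2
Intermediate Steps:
r(D) = -⅕ (r(D) = 1/(-5) = -⅕)
10*r(0) = 10*(-⅕) = -2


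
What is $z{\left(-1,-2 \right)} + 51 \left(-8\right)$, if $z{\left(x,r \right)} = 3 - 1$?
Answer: $-406$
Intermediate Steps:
$z{\left(x,r \right)} = 2$
$z{\left(-1,-2 \right)} + 51 \left(-8\right) = 2 + 51 \left(-8\right) = 2 - 408 = -406$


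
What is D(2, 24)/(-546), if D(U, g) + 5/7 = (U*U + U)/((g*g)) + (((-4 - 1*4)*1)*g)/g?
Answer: 5849/366912 ≈ 0.015941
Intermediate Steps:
D(U, g) = -61/7 + (U + U²)/g² (D(U, g) = -5/7 + ((U*U + U)/((g*g)) + (((-4 - 1*4)*1)*g)/g) = -5/7 + ((U² + U)/(g²) + (((-4 - 4)*1)*g)/g) = -5/7 + ((U + U²)/g² + ((-8*1)*g)/g) = -5/7 + ((U + U²)/g² + (-8*g)/g) = -5/7 + ((U + U²)/g² - 8) = -5/7 + (-8 + (U + U²)/g²) = -61/7 + (U + U²)/g²)
D(2, 24)/(-546) = ((2 + 2² - 61/7*24²)/24²)/(-546) = ((2 + 4 - 61/7*576)/576)*(-1/546) = ((2 + 4 - 35136/7)/576)*(-1/546) = ((1/576)*(-35094/7))*(-1/546) = -5849/672*(-1/546) = 5849/366912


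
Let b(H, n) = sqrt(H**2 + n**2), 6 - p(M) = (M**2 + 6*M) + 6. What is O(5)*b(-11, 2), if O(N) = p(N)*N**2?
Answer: -6875*sqrt(5) ≈ -15373.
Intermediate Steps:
p(M) = -M**2 - 6*M (p(M) = 6 - ((M**2 + 6*M) + 6) = 6 - (6 + M**2 + 6*M) = 6 + (-6 - M**2 - 6*M) = -M**2 - 6*M)
O(N) = -N**3*(6 + N) (O(N) = (-N*(6 + N))*N**2 = -N**3*(6 + N))
O(5)*b(-11, 2) = (5**3*(-6 - 1*5))*sqrt((-11)**2 + 2**2) = (125*(-6 - 5))*sqrt(121 + 4) = (125*(-11))*sqrt(125) = -6875*sqrt(5)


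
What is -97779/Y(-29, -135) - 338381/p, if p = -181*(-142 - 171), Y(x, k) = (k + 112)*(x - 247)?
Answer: -2562505425/119877748 ≈ -21.376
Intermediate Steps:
Y(x, k) = (-247 + x)*(112 + k) (Y(x, k) = (112 + k)*(-247 + x) = (-247 + x)*(112 + k))
p = 56653 (p = -181*(-313) = 56653)
-97779/Y(-29, -135) - 338381/p = -97779/(-27664 - 247*(-135) + 112*(-29) - 135*(-29)) - 338381/56653 = -97779/(-27664 + 33345 - 3248 + 3915) - 338381*1/56653 = -97779/6348 - 338381/56653 = -97779*1/6348 - 338381/56653 = -32593/2116 - 338381/56653 = -2562505425/119877748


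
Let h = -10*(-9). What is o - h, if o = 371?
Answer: 281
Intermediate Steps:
h = 90
o - h = 371 - 1*90 = 371 - 90 = 281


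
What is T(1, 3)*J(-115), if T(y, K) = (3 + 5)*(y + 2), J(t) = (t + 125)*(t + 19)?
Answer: -23040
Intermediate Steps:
J(t) = (19 + t)*(125 + t) (J(t) = (125 + t)*(19 + t) = (19 + t)*(125 + t))
T(y, K) = 16 + 8*y (T(y, K) = 8*(2 + y) = 16 + 8*y)
T(1, 3)*J(-115) = (16 + 8*1)*(2375 + (-115)² + 144*(-115)) = (16 + 8)*(2375 + 13225 - 16560) = 24*(-960) = -23040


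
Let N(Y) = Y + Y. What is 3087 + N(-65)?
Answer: 2957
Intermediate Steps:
N(Y) = 2*Y
3087 + N(-65) = 3087 + 2*(-65) = 3087 - 130 = 2957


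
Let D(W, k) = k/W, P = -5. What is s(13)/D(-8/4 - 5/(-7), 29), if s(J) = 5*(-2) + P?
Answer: 135/203 ≈ 0.66502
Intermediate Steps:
s(J) = -15 (s(J) = 5*(-2) - 5 = -10 - 5 = -15)
s(13)/D(-8/4 - 5/(-7), 29) = -15/(29/(-8/4 - 5/(-7))) = -15/(29/(-8*¼ - 5*(-⅐))) = -15/(29/(-2 + 5/7)) = -15/(29/(-9/7)) = -15/(29*(-7/9)) = -15/(-203/9) = -15*(-9/203) = 135/203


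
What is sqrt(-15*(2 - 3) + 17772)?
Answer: 77*sqrt(3) ≈ 133.37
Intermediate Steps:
sqrt(-15*(2 - 3) + 17772) = sqrt(-15*(-1) + 17772) = sqrt(15 + 17772) = sqrt(17787) = 77*sqrt(3)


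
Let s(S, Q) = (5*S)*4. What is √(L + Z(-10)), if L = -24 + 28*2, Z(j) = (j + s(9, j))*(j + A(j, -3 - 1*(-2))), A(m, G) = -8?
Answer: 2*I*√757 ≈ 55.027*I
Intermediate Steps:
s(S, Q) = 20*S
Z(j) = (-8 + j)*(180 + j) (Z(j) = (j + 20*9)*(j - 8) = (j + 180)*(-8 + j) = (180 + j)*(-8 + j) = (-8 + j)*(180 + j))
L = 32 (L = -24 + 56 = 32)
√(L + Z(-10)) = √(32 + (-1440 + (-10)² + 172*(-10))) = √(32 + (-1440 + 100 - 1720)) = √(32 - 3060) = √(-3028) = 2*I*√757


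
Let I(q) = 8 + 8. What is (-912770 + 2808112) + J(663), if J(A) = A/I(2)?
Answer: 30326135/16 ≈ 1.8954e+6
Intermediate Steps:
I(q) = 16
J(A) = A/16
(-912770 + 2808112) + J(663) = (-912770 + 2808112) + (1/16)*663 = 1895342 + 663/16 = 30326135/16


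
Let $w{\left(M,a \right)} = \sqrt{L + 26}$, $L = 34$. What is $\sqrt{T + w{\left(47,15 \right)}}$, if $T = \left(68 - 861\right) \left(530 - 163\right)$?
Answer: $\sqrt{-291031 + 2 \sqrt{15}} \approx 539.47 i$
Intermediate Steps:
$w{\left(M,a \right)} = 2 \sqrt{15}$ ($w{\left(M,a \right)} = \sqrt{34 + 26} = \sqrt{60} = 2 \sqrt{15}$)
$T = -291031$ ($T = \left(-793\right) 367 = -291031$)
$\sqrt{T + w{\left(47,15 \right)}} = \sqrt{-291031 + 2 \sqrt{15}}$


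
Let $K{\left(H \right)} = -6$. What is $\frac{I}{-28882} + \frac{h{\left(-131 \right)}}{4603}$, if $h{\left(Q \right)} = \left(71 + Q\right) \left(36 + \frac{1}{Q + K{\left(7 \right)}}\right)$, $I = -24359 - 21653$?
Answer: $\frac{10235322406}{9106653451} \approx 1.1239$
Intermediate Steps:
$I = -46012$
$h{\left(Q \right)} = \left(36 + \frac{1}{-6 + Q}\right) \left(71 + Q\right)$ ($h{\left(Q \right)} = \left(71 + Q\right) \left(36 + \frac{1}{Q - 6}\right) = \left(71 + Q\right) \left(36 + \frac{1}{-6 + Q}\right) = \left(36 + \frac{1}{-6 + Q}\right) \left(71 + Q\right)$)
$\frac{I}{-28882} + \frac{h{\left(-131 \right)}}{4603} = - \frac{46012}{-28882} + \frac{\frac{1}{-6 - 131} \left(-15265 + 36 \left(-131\right)^{2} + 2341 \left(-131\right)\right)}{4603} = \left(-46012\right) \left(- \frac{1}{28882}\right) + \frac{-15265 + 36 \cdot 17161 - 306671}{-137} \cdot \frac{1}{4603} = \frac{23006}{14441} + - \frac{-15265 + 617796 - 306671}{137} \cdot \frac{1}{4603} = \frac{23006}{14441} + \left(- \frac{1}{137}\right) 295860 \cdot \frac{1}{4603} = \frac{23006}{14441} - \frac{295860}{630611} = \frac{10235322406}{9106653451}$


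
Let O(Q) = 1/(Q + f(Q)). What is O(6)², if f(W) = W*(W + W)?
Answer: 1/6084 ≈ 0.00016437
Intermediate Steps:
f(W) = 2*W² (f(W) = W*(2*W) = 2*W²)
O(Q) = 1/(Q + 2*Q²)
O(6)² = (1/(6*(1 + 2*6)))² = (1/(6*(1 + 12)))² = ((⅙)/13)² = ((⅙)*(1/13))² = (1/78)² = 1/6084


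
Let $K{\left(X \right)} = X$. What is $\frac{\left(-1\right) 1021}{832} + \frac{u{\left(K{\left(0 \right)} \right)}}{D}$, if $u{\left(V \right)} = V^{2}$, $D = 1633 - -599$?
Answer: $- \frac{1021}{832} \approx -1.2272$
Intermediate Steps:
$D = 2232$ ($D = 1633 + 599 = 2232$)
$\frac{\left(-1\right) 1021}{832} + \frac{u{\left(K{\left(0 \right)} \right)}}{D} = \frac{\left(-1\right) 1021}{832} + \frac{0^{2}}{2232} = \left(-1021\right) \frac{1}{832} + 0 \cdot \frac{1}{2232} = - \frac{1021}{832} + 0 = - \frac{1021}{832}$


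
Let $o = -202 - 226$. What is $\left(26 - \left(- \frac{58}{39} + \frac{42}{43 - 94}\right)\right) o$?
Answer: $- \frac{8033560}{663} \approx -12117.0$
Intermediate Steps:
$o = -428$
$\left(26 - \left(- \frac{58}{39} + \frac{42}{43 - 94}\right)\right) o = \left(26 - \left(- \frac{58}{39} + \frac{42}{43 - 94}\right)\right) \left(-428\right) = \left(26 + \left(- \frac{42}{-51} + \frac{58}{39}\right)\right) \left(-428\right) = \left(26 + \left(\left(-42\right) \left(- \frac{1}{51}\right) + \frac{58}{39}\right)\right) \left(-428\right) = \left(26 + \left(\frac{14}{17} + \frac{58}{39}\right)\right) \left(-428\right) = \left(26 + \frac{1532}{663}\right) \left(-428\right) = \frac{18770}{663} \left(-428\right) = - \frac{8033560}{663}$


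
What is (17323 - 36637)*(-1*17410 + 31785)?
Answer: -277638750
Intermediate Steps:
(17323 - 36637)*(-1*17410 + 31785) = -19314*(-17410 + 31785) = -19314*14375 = -277638750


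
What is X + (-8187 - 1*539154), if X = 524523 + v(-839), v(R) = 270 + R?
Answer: -23387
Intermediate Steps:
X = 523954 (X = 524523 + (270 - 839) = 524523 - 569 = 523954)
X + (-8187 - 1*539154) = 523954 + (-8187 - 1*539154) = 523954 + (-8187 - 539154) = 523954 - 547341 = -23387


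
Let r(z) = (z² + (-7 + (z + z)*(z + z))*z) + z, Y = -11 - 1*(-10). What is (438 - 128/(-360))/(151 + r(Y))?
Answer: 1409/495 ≈ 2.8465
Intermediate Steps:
Y = -1 (Y = -11 + 10 = -1)
r(z) = z + z² + z*(-7 + 4*z²) (r(z) = (z² + (-7 + (2*z)*(2*z))*z) + z = (z² + (-7 + 4*z²)*z) + z = (z² + z*(-7 + 4*z²)) + z = z + z² + z*(-7 + 4*z²))
(438 - 128/(-360))/(151 + r(Y)) = (438 - 128/(-360))/(151 - (-6 - 1 + 4*(-1)²)) = (438 - 128*(-1/360))/(151 - (-6 - 1 + 4*1)) = (438 + 16/45)/(151 - (-6 - 1 + 4)) = 19726/(45*(151 - 1*(-3))) = 19726/(45*(151 + 3)) = (19726/45)/154 = (19726/45)*(1/154) = 1409/495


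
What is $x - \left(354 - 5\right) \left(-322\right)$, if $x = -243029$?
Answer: $-130651$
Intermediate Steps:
$x - \left(354 - 5\right) \left(-322\right) = -243029 - \left(354 - 5\right) \left(-322\right) = -243029 - 349 \left(-322\right) = -243029 - -112378 = -243029 + 112378 = -130651$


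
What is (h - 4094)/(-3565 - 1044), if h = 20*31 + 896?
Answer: 2578/4609 ≈ 0.55934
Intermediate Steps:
h = 1516 (h = 620 + 896 = 1516)
(h - 4094)/(-3565 - 1044) = (1516 - 4094)/(-3565 - 1044) = -2578/(-4609) = -2578*(-1/4609) = 2578/4609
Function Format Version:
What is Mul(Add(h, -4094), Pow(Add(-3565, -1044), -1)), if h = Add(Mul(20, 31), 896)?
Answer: Rational(2578, 4609) ≈ 0.55934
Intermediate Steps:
h = 1516 (h = Add(620, 896) = 1516)
Mul(Add(h, -4094), Pow(Add(-3565, -1044), -1)) = Mul(Add(1516, -4094), Pow(Add(-3565, -1044), -1)) = Mul(-2578, Pow(-4609, -1)) = Mul(-2578, Rational(-1, 4609)) = Rational(2578, 4609)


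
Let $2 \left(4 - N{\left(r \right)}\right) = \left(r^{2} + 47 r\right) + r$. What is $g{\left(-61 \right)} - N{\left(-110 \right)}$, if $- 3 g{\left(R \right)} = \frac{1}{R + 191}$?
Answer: $\frac{1328339}{390} \approx 3406.0$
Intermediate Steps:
$g{\left(R \right)} = - \frac{1}{3 \left(191 + R\right)}$ ($g{\left(R \right)} = - \frac{1}{3 \left(R + 191\right)} = - \frac{1}{3 \left(191 + R\right)}$)
$N{\left(r \right)} = 4 - 24 r - \frac{r^{2}}{2}$ ($N{\left(r \right)} = 4 - \frac{\left(r^{2} + 47 r\right) + r}{2} = 4 - \frac{r^{2} + 48 r}{2} = 4 - \left(\frac{r^{2}}{2} + 24 r\right) = 4 - 24 r - \frac{r^{2}}{2}$)
$g{\left(-61 \right)} - N{\left(-110 \right)} = - \frac{1}{573 + 3 \left(-61\right)} - \left(4 - -2640 - \frac{\left(-110\right)^{2}}{2}\right) = - \frac{1}{573 - 183} - \left(4 + 2640 - 6050\right) = - \frac{1}{390} - \left(4 + 2640 - 6050\right) = \left(-1\right) \frac{1}{390} - -3406 = - \frac{1}{390} + 3406 = \frac{1328339}{390}$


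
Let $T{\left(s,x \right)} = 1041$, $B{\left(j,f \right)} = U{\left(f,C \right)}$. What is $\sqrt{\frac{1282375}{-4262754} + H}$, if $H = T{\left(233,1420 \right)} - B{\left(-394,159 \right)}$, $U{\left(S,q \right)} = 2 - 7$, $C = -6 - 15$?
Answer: $\frac{\sqrt{19001474511922986}}{4262754} \approx 32.337$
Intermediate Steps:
$C = -21$ ($C = -6 - 15 = -21$)
$U{\left(S,q \right)} = -5$ ($U{\left(S,q \right)} = 2 - 7 = -5$)
$B{\left(j,f \right)} = -5$
$H = 1046$ ($H = 1041 - -5 = 1041 + 5 = 1046$)
$\sqrt{\frac{1282375}{-4262754} + H} = \sqrt{\frac{1282375}{-4262754} + 1046} = \sqrt{1282375 \left(- \frac{1}{4262754}\right) + 1046} = \sqrt{- \frac{1282375}{4262754} + 1046} = \sqrt{\frac{4457558309}{4262754}} = \frac{\sqrt{19001474511922986}}{4262754}$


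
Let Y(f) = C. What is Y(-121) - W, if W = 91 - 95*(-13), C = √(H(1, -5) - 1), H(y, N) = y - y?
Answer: -1326 + I ≈ -1326.0 + 1.0*I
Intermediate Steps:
H(y, N) = 0
C = I (C = √(0 - 1) = √(-1) = I ≈ 1.0*I)
Y(f) = I
W = 1326 (W = 91 + 1235 = 1326)
Y(-121) - W = I - 1*1326 = I - 1326 = -1326 + I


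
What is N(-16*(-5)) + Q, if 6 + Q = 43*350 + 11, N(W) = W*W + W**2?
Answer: 27855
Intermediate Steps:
N(W) = 2*W**2 (N(W) = W**2 + W**2 = 2*W**2)
Q = 15055 (Q = -6 + (43*350 + 11) = -6 + (15050 + 11) = -6 + 15061 = 15055)
N(-16*(-5)) + Q = 2*(-16*(-5))**2 + 15055 = 2*80**2 + 15055 = 2*6400 + 15055 = 12800 + 15055 = 27855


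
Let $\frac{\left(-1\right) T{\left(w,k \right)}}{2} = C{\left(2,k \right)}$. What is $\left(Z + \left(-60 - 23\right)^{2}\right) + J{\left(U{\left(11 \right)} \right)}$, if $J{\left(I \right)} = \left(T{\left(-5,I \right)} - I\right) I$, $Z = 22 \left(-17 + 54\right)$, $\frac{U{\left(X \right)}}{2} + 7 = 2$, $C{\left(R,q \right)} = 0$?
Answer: $7603$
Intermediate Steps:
$T{\left(w,k \right)} = 0$ ($T{\left(w,k \right)} = \left(-2\right) 0 = 0$)
$U{\left(X \right)} = -10$ ($U{\left(X \right)} = -14 + 2 \cdot 2 = -14 + 4 = -10$)
$Z = 814$ ($Z = 22 \cdot 37 = 814$)
$J{\left(I \right)} = - I^{2}$ ($J{\left(I \right)} = \left(0 - I\right) I = - I I = - I^{2}$)
$\left(Z + \left(-60 - 23\right)^{2}\right) + J{\left(U{\left(11 \right)} \right)} = \left(814 + \left(-60 - 23\right)^{2}\right) - \left(-10\right)^{2} = \left(814 + \left(-83\right)^{2}\right) - 100 = \left(814 + 6889\right) - 100 = 7703 - 100 = 7603$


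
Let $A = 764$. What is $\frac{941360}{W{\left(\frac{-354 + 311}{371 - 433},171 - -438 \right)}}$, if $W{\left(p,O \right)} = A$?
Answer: $\frac{235340}{191} \approx 1232.1$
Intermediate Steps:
$W{\left(p,O \right)} = 764$
$\frac{941360}{W{\left(\frac{-354 + 311}{371 - 433},171 - -438 \right)}} = \frac{941360}{764} = 941360 \cdot \frac{1}{764} = \frac{235340}{191}$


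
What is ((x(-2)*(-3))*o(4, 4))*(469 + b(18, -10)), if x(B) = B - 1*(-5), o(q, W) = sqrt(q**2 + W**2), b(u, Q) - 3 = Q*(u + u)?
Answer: -4032*sqrt(2) ≈ -5702.1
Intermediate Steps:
b(u, Q) = 3 + 2*Q*u (b(u, Q) = 3 + Q*(u + u) = 3 + Q*(2*u) = 3 + 2*Q*u)
o(q, W) = sqrt(W**2 + q**2)
x(B) = 5 + B (x(B) = B + 5 = 5 + B)
((x(-2)*(-3))*o(4, 4))*(469 + b(18, -10)) = (((5 - 2)*(-3))*sqrt(4**2 + 4**2))*(469 + (3 + 2*(-10)*18)) = ((3*(-3))*sqrt(16 + 16))*(469 + (3 - 360)) = (-36*sqrt(2))*(469 - 357) = -36*sqrt(2)*112 = -4032*sqrt(2)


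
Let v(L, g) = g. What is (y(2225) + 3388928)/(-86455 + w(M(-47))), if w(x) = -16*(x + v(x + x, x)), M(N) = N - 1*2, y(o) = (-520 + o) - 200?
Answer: -3390433/84887 ≈ -39.941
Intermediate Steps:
y(o) = -720 + o
M(N) = -2 + N (M(N) = N - 2 = -2 + N)
w(x) = -32*x (w(x) = -16*(x + x) = -32*x)
(y(2225) + 3388928)/(-86455 + w(M(-47))) = ((-720 + 2225) + 3388928)/(-86455 - 32*(-2 - 47)) = (1505 + 3388928)/(-86455 - 32*(-49)) = 3390433/(-86455 + 1568) = 3390433/(-84887) = 3390433*(-1/84887) = -3390433/84887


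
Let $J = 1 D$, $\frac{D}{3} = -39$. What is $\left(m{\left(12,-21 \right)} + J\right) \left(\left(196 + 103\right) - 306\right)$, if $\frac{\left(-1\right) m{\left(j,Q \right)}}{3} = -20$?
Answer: $399$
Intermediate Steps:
$m{\left(j,Q \right)} = 60$ ($m{\left(j,Q \right)} = \left(-3\right) \left(-20\right) = 60$)
$D = -117$ ($D = 3 \left(-39\right) = -117$)
$J = -117$ ($J = 1 \left(-117\right) = -117$)
$\left(m{\left(12,-21 \right)} + J\right) \left(\left(196 + 103\right) - 306\right) = \left(60 - 117\right) \left(\left(196 + 103\right) - 306\right) = - 57 \left(299 - 306\right) = \left(-57\right) \left(-7\right) = 399$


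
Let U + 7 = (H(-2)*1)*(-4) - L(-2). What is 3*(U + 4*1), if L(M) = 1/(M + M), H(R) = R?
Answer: 63/4 ≈ 15.750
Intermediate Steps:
L(M) = 1/(2*M)
U = 5/4 (U = -7 + (-2*1*(-4) - 1/(2*(-2))) = -7 + (-2*(-4) - (-1)/(2*2)) = -7 + (8 - 1*(-¼)) = -7 + (8 + ¼) = -7 + 33/4 = 5/4 ≈ 1.2500)
3*(U + 4*1) = 3*(5/4 + 4*1) = 3*(5/4 + 4) = 3*(21/4) = 63/4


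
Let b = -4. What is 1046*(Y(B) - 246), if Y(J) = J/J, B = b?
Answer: -256270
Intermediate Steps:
B = -4
Y(J) = 1
1046*(Y(B) - 246) = 1046*(1 - 246) = 1046*(-245) = -256270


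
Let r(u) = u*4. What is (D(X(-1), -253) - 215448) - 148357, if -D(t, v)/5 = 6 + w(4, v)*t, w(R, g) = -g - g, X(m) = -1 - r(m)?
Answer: -371425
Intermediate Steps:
r(u) = 4*u
X(m) = -1 - 4*m
w(R, g) = -2*g
D(t, v) = -30 + 10*t*v (D(t, v) = -5*(6 + (-2*v)*t) = -5*(6 - 2*t*v) = -30 + 10*t*v)
(D(X(-1), -253) - 215448) - 148357 = ((-30 + 10*(-1 - 4*(-1))*(-253)) - 215448) - 148357 = ((-30 + 10*(-1 + 4)*(-253)) - 215448) - 148357 = ((-30 + 10*3*(-253)) - 215448) - 148357 = ((-30 - 7590) - 215448) - 148357 = (-7620 - 215448) - 148357 = -223068 - 148357 = -371425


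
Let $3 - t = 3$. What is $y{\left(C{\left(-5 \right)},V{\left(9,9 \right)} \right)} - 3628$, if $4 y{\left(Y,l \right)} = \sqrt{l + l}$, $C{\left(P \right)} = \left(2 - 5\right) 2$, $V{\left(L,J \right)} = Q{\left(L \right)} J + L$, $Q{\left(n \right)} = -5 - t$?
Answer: $-3628 + \frac{3 i \sqrt{2}}{2} \approx -3628.0 + 2.1213 i$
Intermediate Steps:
$t = 0$ ($t = 3 - 3 = 0$)
$Q{\left(n \right)} = -5$ ($Q{\left(n \right)} = -5 - 0 = -5 + 0 = -5$)
$V{\left(L,J \right)} = L - 5 J$ ($V{\left(L,J \right)} = - 5 J + L = L - 5 J$)
$C{\left(P \right)} = -6$ ($C{\left(P \right)} = \left(-3\right) 2 = -6$)
$y{\left(Y,l \right)} = \frac{\sqrt{2} \sqrt{l}}{4}$ ($y{\left(Y,l \right)} = \frac{\sqrt{l + l}}{4} = \frac{\sqrt{2 l}}{4} = \frac{\sqrt{2} \sqrt{l}}{4}$)
$y{\left(C{\left(-5 \right)},V{\left(9,9 \right)} \right)} - 3628 = \frac{\sqrt{2} \sqrt{9 - 45}}{4} - 3628 = \frac{\sqrt{2} \sqrt{-36}}{4} - 3628 = \frac{\sqrt{2} \cdot 6 i}{4} - 3628 = \frac{3 i \sqrt{2}}{2} - 3628 = -3628 + \frac{3 i \sqrt{2}}{2}$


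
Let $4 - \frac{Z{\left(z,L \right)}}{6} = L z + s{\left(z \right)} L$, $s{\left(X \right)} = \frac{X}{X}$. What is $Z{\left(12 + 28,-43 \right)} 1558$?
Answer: $16517916$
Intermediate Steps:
$s{\left(X \right)} = 1$
$Z{\left(z,L \right)} = 24 - 6 L - 6 L z$ ($Z{\left(z,L \right)} = 24 - 6 \left(L z + 1 L\right) = 24 - 6 \left(L z + L\right) = 24 - 6 \left(L + L z\right) = 24 - \left(6 L + 6 L z\right) = 24 - 6 L - 6 L z$)
$Z{\left(12 + 28,-43 \right)} 1558 = \left(24 - -258 - - 258 \left(12 + 28\right)\right) 1558 = \left(24 + 258 - \left(-258\right) 40\right) 1558 = \left(24 + 258 + 10320\right) 1558 = 10602 \cdot 1558 = 16517916$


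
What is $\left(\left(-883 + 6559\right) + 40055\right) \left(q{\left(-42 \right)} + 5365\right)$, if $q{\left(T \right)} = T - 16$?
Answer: $242694417$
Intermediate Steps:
$q{\left(T \right)} = -16 + T$ ($q{\left(T \right)} = T - 16 = -16 + T$)
$\left(\left(-883 + 6559\right) + 40055\right) \left(q{\left(-42 \right)} + 5365\right) = \left(\left(-883 + 6559\right) + 40055\right) \left(\left(-16 - 42\right) + 5365\right) = \left(5676 + 40055\right) \left(-58 + 5365\right) = 45731 \cdot 5307 = 242694417$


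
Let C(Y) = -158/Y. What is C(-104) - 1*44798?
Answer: -2329417/52 ≈ -44797.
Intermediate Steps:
C(-104) - 1*44798 = -158/(-104) - 1*44798 = -158*(-1/104) - 44798 = 79/52 - 44798 = -2329417/52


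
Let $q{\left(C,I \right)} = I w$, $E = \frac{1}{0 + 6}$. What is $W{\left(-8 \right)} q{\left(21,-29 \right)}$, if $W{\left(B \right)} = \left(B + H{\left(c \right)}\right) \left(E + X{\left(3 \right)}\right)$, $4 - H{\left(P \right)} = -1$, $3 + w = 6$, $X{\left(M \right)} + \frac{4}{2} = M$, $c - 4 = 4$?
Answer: $\frac{609}{2} \approx 304.5$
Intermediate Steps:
$c = 8$ ($c = 4 + 4 = 8$)
$X{\left(M \right)} = -2 + M$
$E = \frac{1}{6} \approx 0.16667$
$w = 3$ ($w = -3 + 6 = 3$)
$H{\left(P \right)} = 5$ ($H{\left(P \right)} = 4 - -1 = 4 + 1 = 5$)
$W{\left(B \right)} = \frac{35}{6} + \frac{7 B}{6}$ ($W{\left(B \right)} = \left(B + 5\right) \left(\frac{1}{6} + \left(-2 + 3\right)\right) = \left(5 + B\right) \left(\frac{1}{6} + 1\right) = \left(5 + B\right) \frac{7}{6} = \frac{35}{6} + \frac{7 B}{6}$)
$q{\left(C,I \right)} = 3 I$ ($q{\left(C,I \right)} = I 3 = 3 I$)
$W{\left(-8 \right)} q{\left(21,-29 \right)} = \left(\frac{35}{6} + \frac{7}{6} \left(-8\right)\right) 3 \left(-29\right) = \left(\frac{35}{6} - \frac{28}{3}\right) \left(-87\right) = \left(- \frac{7}{2}\right) \left(-87\right) = \frac{609}{2}$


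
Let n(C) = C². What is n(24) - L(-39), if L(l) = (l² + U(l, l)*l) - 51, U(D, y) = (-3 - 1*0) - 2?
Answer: -1089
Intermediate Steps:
U(D, y) = -5 (U(D, y) = (-3 + 0) - 2 = -3 - 2 = -5)
L(l) = -51 + l² - 5*l (L(l) = (l² - 5*l) - 51 = -51 + l² - 5*l)
n(24) - L(-39) = 24² - (-51 + (-39)² - 5*(-39)) = 576 - (-51 + 1521 + 195) = 576 - 1*1665 = 576 - 1665 = -1089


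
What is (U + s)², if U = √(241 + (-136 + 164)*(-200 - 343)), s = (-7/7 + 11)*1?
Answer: (10 + I*√14963)² ≈ -14863.0 + 2446.5*I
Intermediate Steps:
s = 10 (s = (-7*⅐ + 11)*1 = (-1 + 11)*1 = 10*1 = 10)
U = I*√14963 (U = √(241 + 28*(-543)) = √(241 - 15204) = √(-14963) = I*√14963 ≈ 122.32*I)
(U + s)² = (I*√14963 + 10)² = (10 + I*√14963)²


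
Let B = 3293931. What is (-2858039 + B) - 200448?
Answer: 235444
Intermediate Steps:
(-2858039 + B) - 200448 = (-2858039 + 3293931) - 200448 = 435892 - 200448 = 235444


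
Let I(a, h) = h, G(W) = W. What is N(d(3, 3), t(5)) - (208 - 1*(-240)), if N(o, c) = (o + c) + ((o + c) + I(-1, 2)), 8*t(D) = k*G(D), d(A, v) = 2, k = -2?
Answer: -889/2 ≈ -444.50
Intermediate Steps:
t(D) = -D/4 (t(D) = (-2*D)/8 = -D/4)
N(o, c) = 2 + 2*c + 2*o (N(o, c) = (o + c) + ((o + c) + 2) = (c + o) + ((c + o) + 2) = (c + o) + (2 + c + o) = 2 + 2*c + 2*o)
N(d(3, 3), t(5)) - (208 - 1*(-240)) = (2 + 2*(-¼*5) + 2*2) - (208 - 1*(-240)) = (2 + 2*(-5/4) + 4) - (208 + 240) = (2 - 5/2 + 4) - 1*448 = 7/2 - 448 = -889/2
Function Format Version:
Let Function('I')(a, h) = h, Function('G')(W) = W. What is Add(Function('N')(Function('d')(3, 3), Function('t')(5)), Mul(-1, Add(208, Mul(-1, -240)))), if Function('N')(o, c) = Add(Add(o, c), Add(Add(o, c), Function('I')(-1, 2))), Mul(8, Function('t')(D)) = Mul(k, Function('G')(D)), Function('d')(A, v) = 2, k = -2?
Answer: Rational(-889, 2) ≈ -444.50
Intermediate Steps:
Function('t')(D) = Mul(Rational(-1, 4), D) (Function('t')(D) = Mul(Rational(1, 8), Mul(-2, D)) = Mul(Rational(-1, 4), D))
Function('N')(o, c) = Add(2, Mul(2, c), Mul(2, o)) (Function('N')(o, c) = Add(Add(o, c), Add(Add(o, c), 2)) = Add(Add(c, o), Add(Add(c, o), 2)) = Add(Add(c, o), Add(2, c, o)) = Add(2, Mul(2, c), Mul(2, o)))
Add(Function('N')(Function('d')(3, 3), Function('t')(5)), Mul(-1, Add(208, Mul(-1, -240)))) = Add(Add(2, Mul(2, Mul(Rational(-1, 4), 5)), Mul(2, 2)), Mul(-1, Add(208, Mul(-1, -240)))) = Add(Add(2, Mul(2, Rational(-5, 4)), 4), Mul(-1, Add(208, 240))) = Add(Add(2, Rational(-5, 2), 4), Mul(-1, 448)) = Add(Rational(7, 2), -448) = Rational(-889, 2)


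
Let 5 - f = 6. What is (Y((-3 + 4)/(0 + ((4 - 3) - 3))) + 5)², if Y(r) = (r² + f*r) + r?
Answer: 441/16 ≈ 27.563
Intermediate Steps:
f = -1 (f = 5 - 1*6 = 5 - 6 = -1)
Y(r) = r² (Y(r) = (r² - r) + r = r²)
(Y((-3 + 4)/(0 + ((4 - 3) - 3))) + 5)² = (((-3 + 4)/(0 + ((4 - 3) - 3)))² + 5)² = ((1/(0 + (1 - 3)))² + 5)² = ((1/(0 - 2))² + 5)² = ((1/(-2))² + 5)² = ((1*(-½))² + 5)² = ((-½)² + 5)² = (¼ + 5)² = (21/4)² = 441/16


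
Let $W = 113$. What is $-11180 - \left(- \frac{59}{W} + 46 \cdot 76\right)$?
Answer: $- \frac{1658329}{113} \approx -14675.0$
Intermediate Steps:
$-11180 - \left(- \frac{59}{W} + 46 \cdot 76\right) = -11180 - \left(- \frac{59}{113} + 46 \cdot 76\right) = -11180 - \left(\left(-59\right) \frac{1}{113} + 3496\right) = -11180 - \left(- \frac{59}{113} + 3496\right) = -11180 - \frac{394989}{113} = - \frac{1658329}{113}$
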